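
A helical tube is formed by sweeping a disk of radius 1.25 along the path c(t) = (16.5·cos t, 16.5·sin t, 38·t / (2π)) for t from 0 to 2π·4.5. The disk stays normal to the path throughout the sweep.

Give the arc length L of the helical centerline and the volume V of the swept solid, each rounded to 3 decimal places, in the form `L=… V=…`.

2πR = 2π·16.5 = 103.672558
per-turn = √(103.672558² + 38²) = √(10747.9992 + 1444) = √12191.9992 = 110.417386
L = 4.5 × 110.417386 = 496.878238
V = π·1.25² × L = 4.908739 × 496.878238 = 2439.045348

L=496.878 V=2439.045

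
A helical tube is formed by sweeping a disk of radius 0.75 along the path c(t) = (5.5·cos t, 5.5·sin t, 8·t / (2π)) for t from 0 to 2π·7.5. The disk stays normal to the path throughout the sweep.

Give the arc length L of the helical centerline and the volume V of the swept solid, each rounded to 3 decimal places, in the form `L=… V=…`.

L=266.036 V=470.124

2πR = 2π·5.5 = 34.557519
per-turn = √(34.557519² + 8²) = √(1194.2221 + 64) = √1258.2221 = 35.471427
L = 7.5 × 35.471427 = 266.035702
V = π·0.75² × L = 1.767146 × 266.035702 = 470.123892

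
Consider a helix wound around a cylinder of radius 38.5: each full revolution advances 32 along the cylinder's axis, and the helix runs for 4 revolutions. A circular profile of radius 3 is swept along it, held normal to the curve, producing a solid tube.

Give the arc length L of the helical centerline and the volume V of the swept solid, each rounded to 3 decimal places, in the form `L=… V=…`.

L=976.040 V=27596.882

2πR = 2π·38.5 = 241.902634
per-turn = √(241.902634² + 32²) = √(58516.8845 + 1024) = √59540.8845 = 244.010009
L = 4 × 244.010009 = 976.040036
V = π·3² × L = 28.274334 × 976.040036 = 27596.881861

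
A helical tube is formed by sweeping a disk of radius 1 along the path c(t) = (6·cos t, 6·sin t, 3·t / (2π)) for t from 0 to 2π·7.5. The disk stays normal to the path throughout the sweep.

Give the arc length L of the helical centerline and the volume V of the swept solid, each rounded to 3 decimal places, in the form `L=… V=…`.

2πR = 2π·6 = 37.699112
per-turn = √(37.699112² + 3²) = √(1421.2230 + 9) = √1430.2230 = 37.818290
L = 7.5 × 37.818290 = 283.637173
V = π·1² × L = 3.141593 × 283.637173 = 891.072458

L=283.637 V=891.072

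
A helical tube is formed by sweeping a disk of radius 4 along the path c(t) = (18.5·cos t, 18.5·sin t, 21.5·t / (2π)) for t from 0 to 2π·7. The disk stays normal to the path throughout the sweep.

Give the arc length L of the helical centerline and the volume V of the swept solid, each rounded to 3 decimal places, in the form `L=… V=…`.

L=827.474 V=41593.379

2πR = 2π·18.5 = 116.238928
per-turn = √(116.238928² + 21.5²) = √(13511.4884 + 462.25) = √13973.7384 = 118.210568
L = 7 × 118.210568 = 827.473977
V = π·4² × L = 50.265482 × 827.473977 = 41593.378681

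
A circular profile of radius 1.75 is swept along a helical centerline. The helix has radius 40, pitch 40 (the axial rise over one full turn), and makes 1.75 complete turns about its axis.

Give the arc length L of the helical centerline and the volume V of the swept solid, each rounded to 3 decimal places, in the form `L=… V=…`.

L=445.359 V=4284.851

2πR = 2π·40 = 251.327412
per-turn = √(251.327412² + 40²) = √(63165.4682 + 1600) = √64765.4682 = 254.490605
L = 1.75 × 254.490605 = 445.358559
V = π·1.75² × L = 9.621128 × 445.358559 = 4284.851482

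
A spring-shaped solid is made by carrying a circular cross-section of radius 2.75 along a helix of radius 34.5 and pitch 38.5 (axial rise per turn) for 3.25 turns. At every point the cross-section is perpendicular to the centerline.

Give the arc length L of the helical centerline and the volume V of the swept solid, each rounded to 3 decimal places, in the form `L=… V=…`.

2πR = 2π·34.5 = 216.769893
per-turn = √(216.769893² + 38.5²) = √(46989.1866 + 1482.25) = √48471.4366 = 220.162296
L = 3.25 × 220.162296 = 715.527462
V = π·2.75² × L = 23.758294 × 715.527462 = 16999.712119

L=715.527 V=16999.712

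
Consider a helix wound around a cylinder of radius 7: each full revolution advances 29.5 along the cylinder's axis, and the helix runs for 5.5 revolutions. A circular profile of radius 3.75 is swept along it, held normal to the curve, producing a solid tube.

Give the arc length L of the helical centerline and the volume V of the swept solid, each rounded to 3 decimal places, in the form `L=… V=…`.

2πR = 2π·7 = 43.982297
per-turn = √(43.982297² + 29.5²) = √(1934.4425 + 870.25) = √2804.6925 = 52.959347
L = 5.5 × 52.959347 = 291.276410
V = π·3.75² × L = 44.178647 × 291.276410 = 12868.197605

L=291.276 V=12868.198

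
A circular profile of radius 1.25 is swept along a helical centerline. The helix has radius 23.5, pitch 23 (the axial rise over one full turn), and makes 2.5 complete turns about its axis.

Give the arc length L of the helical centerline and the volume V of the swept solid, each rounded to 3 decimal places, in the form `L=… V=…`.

L=373.589 V=1833.849

2πR = 2π·23.5 = 147.654855
per-turn = √(147.654855² + 23²) = √(21801.9561 + 529) = √22330.9561 = 149.435458
L = 2.5 × 149.435458 = 373.588645
V = π·1.25² × L = 4.908739 × 373.588645 = 1833.848973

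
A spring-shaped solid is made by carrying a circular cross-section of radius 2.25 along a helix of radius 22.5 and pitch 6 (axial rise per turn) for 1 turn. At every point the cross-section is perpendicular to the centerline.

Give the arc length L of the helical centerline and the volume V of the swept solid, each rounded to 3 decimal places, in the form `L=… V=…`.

2πR = 2π·22.5 = 141.371669
per-turn = √(141.371669² + 6²) = √(19985.9489 + 36) = √20021.9489 = 141.498936
L = 1 × 141.498936 = 141.498936
V = π·2.25² × L = 15.904313 × 141.498936 = 2250.443342

L=141.499 V=2250.443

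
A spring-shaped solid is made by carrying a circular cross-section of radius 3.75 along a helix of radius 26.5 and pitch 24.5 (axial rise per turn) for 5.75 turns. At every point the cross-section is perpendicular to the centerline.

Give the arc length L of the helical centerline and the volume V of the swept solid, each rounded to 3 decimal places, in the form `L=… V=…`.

2πR = 2π·26.5 = 166.504411
per-turn = √(166.504411² + 24.5²) = √(27723.7188 + 600.25) = √28323.9688 = 168.297263
L = 5.75 × 168.297263 = 967.709263
V = π·3.75² × L = 44.178647 × 967.709263 = 42752.085619

L=967.709 V=42752.086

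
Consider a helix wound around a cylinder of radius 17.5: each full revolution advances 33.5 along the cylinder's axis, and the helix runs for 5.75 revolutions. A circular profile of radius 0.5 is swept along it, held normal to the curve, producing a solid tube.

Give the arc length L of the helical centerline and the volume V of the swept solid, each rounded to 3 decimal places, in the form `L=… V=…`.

2πR = 2π·17.5 = 109.955743
per-turn = √(109.955743² + 33.5²) = √(12090.2654 + 1122.25) = √13212.5154 = 114.945706
L = 5.75 × 114.945706 = 660.937811
V = π·0.5² × L = 0.785398 × 660.937811 = 519.099343

L=660.938 V=519.099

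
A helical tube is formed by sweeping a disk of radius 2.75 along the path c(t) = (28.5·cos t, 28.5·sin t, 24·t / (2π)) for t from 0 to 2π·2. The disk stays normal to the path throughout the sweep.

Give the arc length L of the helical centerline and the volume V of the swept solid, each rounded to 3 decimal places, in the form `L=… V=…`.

2πR = 2π·28.5 = 179.070781
per-turn = √(179.070781² + 24²) = √(32066.3447 + 576) = √32642.3447 = 180.671926
L = 2 × 180.671926 = 361.343851
V = π·2.75² × L = 23.758294 × 361.343851 = 8584.913612

L=361.344 V=8584.914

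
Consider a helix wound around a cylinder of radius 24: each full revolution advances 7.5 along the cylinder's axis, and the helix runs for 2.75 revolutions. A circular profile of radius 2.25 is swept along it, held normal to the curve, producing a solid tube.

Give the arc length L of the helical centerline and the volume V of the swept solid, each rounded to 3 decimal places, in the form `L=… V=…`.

L=415.203 V=6603.515

2πR = 2π·24 = 150.796447
per-turn = √(150.796447² + 7.5²) = √(22739.5685 + 56.25) = √22795.8185 = 150.982842
L = 2.75 × 150.982842 = 415.202815
V = π·2.25² × L = 15.904313 × 415.202815 = 6603.515451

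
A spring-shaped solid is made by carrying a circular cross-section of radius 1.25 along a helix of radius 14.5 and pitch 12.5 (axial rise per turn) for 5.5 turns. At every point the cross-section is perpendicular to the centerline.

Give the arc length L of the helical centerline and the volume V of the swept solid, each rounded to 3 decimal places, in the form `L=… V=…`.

2πR = 2π·14.5 = 91.106187
per-turn = √(91.106187² + 12.5²) = √(8300.3373 + 156.25) = √8456.5873 = 91.959705
L = 5.5 × 91.959705 = 505.778376
V = π·1.25² × L = 4.908739 × 505.778376 = 2482.733799

L=505.778 V=2482.734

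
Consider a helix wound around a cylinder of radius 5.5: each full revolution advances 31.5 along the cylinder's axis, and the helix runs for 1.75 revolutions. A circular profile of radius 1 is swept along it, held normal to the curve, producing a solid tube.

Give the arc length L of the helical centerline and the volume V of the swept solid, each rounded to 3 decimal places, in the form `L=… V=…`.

2πR = 2π·5.5 = 34.557519
per-turn = √(34.557519² + 31.5²) = √(1194.2221 + 992.25) = √2186.4721 = 46.759728
L = 1.75 × 46.759728 = 81.829523
V = π·1² × L = 3.141593 × 81.829523 = 257.075030

L=81.830 V=257.075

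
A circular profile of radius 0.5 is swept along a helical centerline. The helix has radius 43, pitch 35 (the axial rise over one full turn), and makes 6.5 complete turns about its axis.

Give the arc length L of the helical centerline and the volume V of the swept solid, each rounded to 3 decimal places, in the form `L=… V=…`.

2πR = 2π·43 = 270.176968
per-turn = √(270.176968² + 35²) = √(72995.5942 + 1225) = √74220.5942 = 272.434569
L = 6.5 × 272.434569 = 1770.824696
V = π·0.5² × L = 0.785398 × 1770.824696 = 1390.802464

L=1770.825 V=1390.802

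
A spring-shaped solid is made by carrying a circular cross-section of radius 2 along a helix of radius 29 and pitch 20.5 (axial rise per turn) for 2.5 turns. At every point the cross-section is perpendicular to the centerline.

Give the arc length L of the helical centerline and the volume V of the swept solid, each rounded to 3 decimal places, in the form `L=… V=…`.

2πR = 2π·29 = 182.212374
per-turn = √(182.212374² + 20.5²) = √(33201.3492 + 420.25) = √33621.5992 = 183.361935
L = 2.5 × 183.361935 = 458.404837
V = π·2² × L = 12.566371 × 458.404837 = 5760.485079

L=458.405 V=5760.485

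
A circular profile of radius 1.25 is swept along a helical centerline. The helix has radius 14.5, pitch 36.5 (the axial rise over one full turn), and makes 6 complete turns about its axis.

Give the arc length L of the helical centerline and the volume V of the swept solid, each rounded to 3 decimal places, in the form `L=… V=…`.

2πR = 2π·14.5 = 91.106187
per-turn = √(91.106187² + 36.5²) = √(8300.3373 + 1332.25) = √9632.5873 = 98.145745
L = 6 × 98.145745 = 588.874471
V = π·1.25² × L = 4.908739 × 588.874471 = 2890.630801

L=588.874 V=2890.631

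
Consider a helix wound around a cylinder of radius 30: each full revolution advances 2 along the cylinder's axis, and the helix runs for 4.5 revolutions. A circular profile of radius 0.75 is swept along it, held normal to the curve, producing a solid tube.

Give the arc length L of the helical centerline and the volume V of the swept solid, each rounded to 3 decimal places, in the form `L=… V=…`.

L=848.278 V=1499.031

2πR = 2π·30 = 188.495559
per-turn = √(188.495559² + 2²) = √(35530.5758 + 4) = √35534.5758 = 188.506169
L = 4.5 × 188.506169 = 848.277762
V = π·0.75² × L = 1.767146 × 848.277762 = 1499.030541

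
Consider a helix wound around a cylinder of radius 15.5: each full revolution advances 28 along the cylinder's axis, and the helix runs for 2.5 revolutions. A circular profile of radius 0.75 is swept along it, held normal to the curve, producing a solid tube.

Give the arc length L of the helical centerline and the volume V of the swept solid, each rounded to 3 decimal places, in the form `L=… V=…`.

L=253.336 V=447.682

2πR = 2π·15.5 = 97.389372
per-turn = √(97.389372² + 28²) = √(9484.6898 + 784) = √10268.6898 = 101.334544
L = 2.5 × 101.334544 = 253.336360
V = π·0.75² × L = 1.767146 × 253.336360 = 447.682302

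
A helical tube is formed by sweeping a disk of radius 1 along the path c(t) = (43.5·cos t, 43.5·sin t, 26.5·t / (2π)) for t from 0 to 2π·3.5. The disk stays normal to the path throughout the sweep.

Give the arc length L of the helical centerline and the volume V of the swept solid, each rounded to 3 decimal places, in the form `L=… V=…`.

2πR = 2π·43.5 = 273.318561
per-turn = √(273.318561² + 26.5²) = √(74703.0357 + 702.25) = √75405.2857 = 274.600229
L = 3.5 × 274.600229 = 961.100801
V = π·1² × L = 3.141593 × 961.100801 = 3019.387216

L=961.101 V=3019.387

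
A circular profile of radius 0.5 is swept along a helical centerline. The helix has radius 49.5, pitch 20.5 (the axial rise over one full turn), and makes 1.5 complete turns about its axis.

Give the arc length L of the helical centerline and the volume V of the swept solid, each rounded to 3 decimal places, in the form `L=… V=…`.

L=467.539 V=367.204

2πR = 2π·49.5 = 311.017673
per-turn = √(311.017673² + 20.5²) = √(96731.9927 + 420.25) = √97152.2427 = 311.692545
L = 1.5 × 311.692545 = 467.538818
V = π·0.5² × L = 0.785398 × 467.538818 = 367.204129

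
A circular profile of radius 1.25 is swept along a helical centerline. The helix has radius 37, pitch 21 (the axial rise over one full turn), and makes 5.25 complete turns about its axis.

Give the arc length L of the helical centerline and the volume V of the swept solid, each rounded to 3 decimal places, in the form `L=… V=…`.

L=1225.478 V=6015.552

2πR = 2π·37 = 232.477856
per-turn = √(232.477856² + 21²) = √(54045.9537 + 441) = √54486.9537 = 233.424407
L = 5.25 × 233.424407 = 1225.478136
V = π·1.25² × L = 4.908739 × 1225.478136 = 6015.551732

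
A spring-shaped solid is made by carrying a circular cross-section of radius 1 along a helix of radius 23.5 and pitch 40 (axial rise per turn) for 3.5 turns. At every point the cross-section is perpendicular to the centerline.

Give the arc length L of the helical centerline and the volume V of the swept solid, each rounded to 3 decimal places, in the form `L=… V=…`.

L=535.419 V=1682.070

2πR = 2π·23.5 = 147.654855
per-turn = √(147.654855² + 40²) = √(21801.9561 + 1600) = √23401.9561 = 152.976979
L = 3.5 × 152.976979 = 535.419427
V = π·1² × L = 3.141593 × 535.419427 = 1682.069738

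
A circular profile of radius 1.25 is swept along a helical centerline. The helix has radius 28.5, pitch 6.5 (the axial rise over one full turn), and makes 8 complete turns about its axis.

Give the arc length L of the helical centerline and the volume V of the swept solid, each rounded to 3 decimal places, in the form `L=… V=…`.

2πR = 2π·28.5 = 179.070781
per-turn = √(179.070781² + 6.5²) = √(32066.3447 + 42.25) = √32108.5947 = 179.188713
L = 8 × 179.188713 = 1433.509700
V = π·1.25² × L = 4.908739 × 1433.509700 = 7036.724286

L=1433.510 V=7036.724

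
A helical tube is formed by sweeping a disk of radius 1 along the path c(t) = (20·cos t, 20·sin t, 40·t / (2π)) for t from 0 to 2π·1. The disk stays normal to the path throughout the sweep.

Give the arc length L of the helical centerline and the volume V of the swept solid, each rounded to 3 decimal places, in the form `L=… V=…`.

2πR = 2π·20 = 125.663706
per-turn = √(125.663706² + 40²) = √(15791.3670 + 1600) = √17391.3670 = 131.876332
L = 1 × 131.876332 = 131.876332
V = π·1² × L = 3.141593 × 131.876332 = 414.301717

L=131.876 V=414.302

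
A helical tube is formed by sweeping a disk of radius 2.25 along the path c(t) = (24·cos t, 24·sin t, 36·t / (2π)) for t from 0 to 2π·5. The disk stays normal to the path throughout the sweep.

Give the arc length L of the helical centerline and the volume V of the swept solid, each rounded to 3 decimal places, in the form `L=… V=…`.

L=775.170 V=12328.553

2πR = 2π·24 = 150.796447
per-turn = √(150.796447² + 36²) = √(22739.5685 + 1296) = √24035.5685 = 155.034088
L = 5 × 155.034088 = 775.170442
V = π·2.25² × L = 15.904313 × 775.170442 = 12328.553183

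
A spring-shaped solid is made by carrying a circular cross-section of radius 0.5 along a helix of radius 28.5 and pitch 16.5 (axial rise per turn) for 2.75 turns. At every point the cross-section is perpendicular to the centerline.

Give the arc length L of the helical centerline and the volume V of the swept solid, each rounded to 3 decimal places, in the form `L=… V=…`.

2πR = 2π·28.5 = 179.070781
per-turn = √(179.070781² + 16.5²) = √(32066.3447 + 272.25) = √32338.5947 = 179.829349
L = 2.75 × 179.829349 = 494.530709
V = π·0.5² × L = 0.785398 × 494.530709 = 388.403511

L=494.531 V=388.404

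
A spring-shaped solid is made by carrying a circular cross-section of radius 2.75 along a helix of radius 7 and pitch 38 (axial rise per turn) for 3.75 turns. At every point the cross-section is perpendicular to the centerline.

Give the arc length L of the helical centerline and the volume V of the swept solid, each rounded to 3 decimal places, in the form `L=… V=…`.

L=217.966 V=5178.510

2πR = 2π·7 = 43.982297
per-turn = √(43.982297² + 38²) = √(1934.4425 + 1444) = √3378.4425 = 58.124371
L = 3.75 × 58.124371 = 217.966390
V = π·2.75² × L = 23.758294 × 217.966390 = 5178.509670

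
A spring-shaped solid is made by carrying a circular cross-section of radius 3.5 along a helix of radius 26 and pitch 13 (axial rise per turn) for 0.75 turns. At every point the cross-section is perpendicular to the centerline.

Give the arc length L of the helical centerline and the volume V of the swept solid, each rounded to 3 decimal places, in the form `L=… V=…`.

L=122.909 V=4730.110

2πR = 2π·26 = 163.362818
per-turn = √(163.362818² + 13²) = √(26687.4103 + 169) = √26856.4103 = 163.879255
L = 0.75 × 163.879255 = 122.909441
V = π·3.5² × L = 38.484510 × 122.909441 = 4730.109629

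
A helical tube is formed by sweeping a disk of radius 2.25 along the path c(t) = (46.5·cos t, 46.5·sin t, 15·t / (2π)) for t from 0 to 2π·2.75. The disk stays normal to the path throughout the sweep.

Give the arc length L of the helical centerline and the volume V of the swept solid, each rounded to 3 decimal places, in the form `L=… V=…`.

L=804.521 V=12795.346

2πR = 2π·46.5 = 292.168117
per-turn = √(292.168117² + 15²) = √(85362.2085 + 225) = √85587.2085 = 292.552916
L = 2.75 × 292.552916 = 804.520518
V = π·2.25² × L = 15.904313 × 804.520518 = 12795.345981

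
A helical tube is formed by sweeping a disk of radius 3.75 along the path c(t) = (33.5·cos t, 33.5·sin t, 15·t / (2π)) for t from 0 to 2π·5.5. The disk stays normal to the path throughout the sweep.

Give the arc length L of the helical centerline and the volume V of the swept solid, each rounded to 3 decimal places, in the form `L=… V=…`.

L=1160.613 V=51274.302

2πR = 2π·33.5 = 210.486708
per-turn = √(210.486708² + 15²) = √(44304.6542 + 225) = √44529.6542 = 211.020506
L = 5.5 × 211.020506 = 1160.612786
V = π·3.75² × L = 44.178647 × 1160.612786 = 51274.302203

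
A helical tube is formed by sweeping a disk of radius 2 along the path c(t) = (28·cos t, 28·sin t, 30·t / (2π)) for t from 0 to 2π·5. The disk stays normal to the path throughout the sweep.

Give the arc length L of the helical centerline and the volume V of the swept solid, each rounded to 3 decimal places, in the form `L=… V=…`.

2πR = 2π·28 = 175.929189
per-turn = √(175.929189² + 30²) = √(30951.0794 + 900) = √31851.0794 = 178.468707
L = 5 × 178.468707 = 892.343535
V = π·2² × L = 12.566371 × 892.343535 = 11213.519580

L=892.344 V=11213.520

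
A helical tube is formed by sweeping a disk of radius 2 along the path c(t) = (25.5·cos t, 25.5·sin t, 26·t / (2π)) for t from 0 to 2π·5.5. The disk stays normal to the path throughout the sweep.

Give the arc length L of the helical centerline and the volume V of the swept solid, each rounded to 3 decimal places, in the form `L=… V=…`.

2πR = 2π·25.5 = 160.221225
per-turn = √(160.221225² + 26²) = √(25670.8410 + 676) = √26346.8410 = 162.317100
L = 5.5 × 162.317100 = 892.744052
V = π·2² × L = 12.566371 × 892.744052 = 11218.552616

L=892.744 V=11218.553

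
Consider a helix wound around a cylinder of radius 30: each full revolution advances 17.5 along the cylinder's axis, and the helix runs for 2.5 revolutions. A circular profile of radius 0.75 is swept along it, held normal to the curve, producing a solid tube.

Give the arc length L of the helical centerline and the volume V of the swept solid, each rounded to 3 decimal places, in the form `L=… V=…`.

2πR = 2π·30 = 188.495559
per-turn = √(188.495559² + 17.5²) = √(35530.5758 + 306.25) = √35836.8258 = 189.306170
L = 2.5 × 189.306170 = 473.265424
V = π·0.75² × L = 1.767146 × 473.265424 = 836.329038

L=473.265 V=836.329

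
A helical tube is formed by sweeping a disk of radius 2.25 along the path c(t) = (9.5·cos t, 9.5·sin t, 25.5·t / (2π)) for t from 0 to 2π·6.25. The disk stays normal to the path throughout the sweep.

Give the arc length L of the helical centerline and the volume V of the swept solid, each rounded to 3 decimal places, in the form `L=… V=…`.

2πR = 2π·9.5 = 59.690260
per-turn = √(59.690260² + 25.5²) = √(3562.9272 + 650.25) = √4213.1772 = 64.908992
L = 6.25 × 64.908992 = 405.681197
V = π·2.25² × L = 15.904313 × 405.681197 = 6452.080664

L=405.681 V=6452.081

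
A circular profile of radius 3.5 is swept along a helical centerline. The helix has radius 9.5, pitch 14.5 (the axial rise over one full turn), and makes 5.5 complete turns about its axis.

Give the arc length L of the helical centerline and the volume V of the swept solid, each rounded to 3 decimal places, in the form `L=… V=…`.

L=337.844 V=13001.763

2πR = 2π·9.5 = 59.690260
per-turn = √(59.690260² + 14.5²) = √(3562.9272 + 210.25) = √3773.1772 = 61.426193
L = 5.5 × 61.426193 = 337.844062
V = π·3.5² × L = 38.484510 × 337.844062 = 13001.763169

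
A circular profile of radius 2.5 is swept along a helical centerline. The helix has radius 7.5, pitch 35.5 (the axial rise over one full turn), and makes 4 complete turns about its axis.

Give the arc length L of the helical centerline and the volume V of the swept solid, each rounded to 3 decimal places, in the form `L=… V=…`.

L=235.997 V=4633.790

2πR = 2π·7.5 = 47.123890
per-turn = √(47.123890² + 35.5²) = √(2220.6610 + 1260.25) = √3480.9110 = 58.999246
L = 4 × 58.999246 = 235.996983
V = π·2.5² × L = 19.634954 × 235.996983 = 4633.789920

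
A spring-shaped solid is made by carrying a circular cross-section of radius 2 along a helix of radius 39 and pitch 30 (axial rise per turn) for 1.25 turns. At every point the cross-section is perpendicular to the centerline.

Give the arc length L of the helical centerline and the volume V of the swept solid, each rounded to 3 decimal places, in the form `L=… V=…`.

L=308.592 V=3877.885

2πR = 2π·39 = 245.044227
per-turn = √(245.044227² + 30²) = √(60046.6732 + 900) = √60946.6732 = 246.873800
L = 1.25 × 246.873800 = 308.592250
V = π·2² × L = 12.566371 × 308.592250 = 3877.884584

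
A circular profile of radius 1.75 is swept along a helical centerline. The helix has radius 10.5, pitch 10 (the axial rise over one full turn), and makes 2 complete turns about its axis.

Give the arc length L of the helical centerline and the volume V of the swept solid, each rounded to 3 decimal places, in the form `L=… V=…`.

L=133.454 V=1283.978

2πR = 2π·10.5 = 65.973446
per-turn = √(65.973446² + 10²) = √(4352.4955 + 100) = √4452.4955 = 66.727023
L = 2 × 66.727023 = 133.454045
V = π·1.75² × L = 9.621128 × 133.454045 = 1283.978384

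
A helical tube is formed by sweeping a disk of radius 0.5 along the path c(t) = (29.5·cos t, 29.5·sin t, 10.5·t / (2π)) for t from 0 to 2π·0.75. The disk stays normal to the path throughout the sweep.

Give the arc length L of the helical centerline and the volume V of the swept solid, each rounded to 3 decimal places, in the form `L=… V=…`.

2πR = 2π·29.5 = 185.353967
per-turn = √(185.353967² + 10.5²) = √(34356.0929 + 110.25) = √34466.3429 = 185.651132
L = 0.75 × 185.651132 = 139.238349
V = π·0.5² × L = 0.785398 × 139.238349 = 109.357544

L=139.238 V=109.358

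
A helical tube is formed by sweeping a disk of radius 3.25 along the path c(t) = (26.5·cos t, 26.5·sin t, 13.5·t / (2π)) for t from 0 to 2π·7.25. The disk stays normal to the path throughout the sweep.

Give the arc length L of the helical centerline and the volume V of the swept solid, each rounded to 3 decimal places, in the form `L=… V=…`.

L=1211.118 V=40188.626

2πR = 2π·26.5 = 166.504411
per-turn = √(166.504411² + 13.5²) = √(27723.7188 + 182.25) = √27905.9688 = 167.050797
L = 7.25 × 167.050797 = 1211.118278
V = π·3.25² × L = 33.183072 × 1211.118278 = 40188.625505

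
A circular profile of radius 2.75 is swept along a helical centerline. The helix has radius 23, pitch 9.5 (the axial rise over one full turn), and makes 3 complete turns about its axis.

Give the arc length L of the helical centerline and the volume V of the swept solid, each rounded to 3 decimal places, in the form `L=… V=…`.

L=434.476 V=10322.398

2πR = 2π·23 = 144.513262
per-turn = √(144.513262² + 9.5²) = √(20884.0829 + 90.25) = √20974.3329 = 144.825181
L = 3 × 144.825181 = 434.475542
V = π·2.75² × L = 23.758294 × 434.475542 = 10322.397845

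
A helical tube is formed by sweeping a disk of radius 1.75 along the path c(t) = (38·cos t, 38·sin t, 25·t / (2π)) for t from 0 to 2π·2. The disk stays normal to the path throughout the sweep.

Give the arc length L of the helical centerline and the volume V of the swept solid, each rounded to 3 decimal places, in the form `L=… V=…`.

2πR = 2π·38 = 238.761042
per-turn = √(238.761042² + 25²) = √(57006.8350 + 625) = √57631.8350 = 240.066314
L = 2 × 240.066314 = 480.132628
V = π·1.75² × L = 9.621128 × 480.132628 = 4619.417228

L=480.133 V=4619.417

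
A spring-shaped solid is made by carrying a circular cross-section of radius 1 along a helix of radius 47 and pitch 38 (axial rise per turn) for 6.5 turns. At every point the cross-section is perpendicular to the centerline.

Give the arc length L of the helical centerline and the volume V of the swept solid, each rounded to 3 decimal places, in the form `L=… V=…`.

2πR = 2π·47 = 295.309709
per-turn = √(295.309709² + 38²) = √(87207.8245 + 1444) = √88651.8245 = 297.744562
L = 6.5 × 297.744562 = 1935.339656
V = π·1² × L = 3.141593 × 1935.339656 = 6080.048846

L=1935.340 V=6080.049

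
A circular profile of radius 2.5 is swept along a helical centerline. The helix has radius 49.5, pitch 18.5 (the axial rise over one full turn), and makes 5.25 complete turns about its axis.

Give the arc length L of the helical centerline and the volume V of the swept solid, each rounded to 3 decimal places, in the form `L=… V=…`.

L=1635.729 V=32117.461

2πR = 2π·49.5 = 311.017673
per-turn = √(311.017673² + 18.5²) = √(96731.9927 + 342.25) = √97074.2427 = 311.567397
L = 5.25 × 311.567397 = 1635.728833
V = π·2.5² × L = 19.634954 × 1635.728833 = 32117.460533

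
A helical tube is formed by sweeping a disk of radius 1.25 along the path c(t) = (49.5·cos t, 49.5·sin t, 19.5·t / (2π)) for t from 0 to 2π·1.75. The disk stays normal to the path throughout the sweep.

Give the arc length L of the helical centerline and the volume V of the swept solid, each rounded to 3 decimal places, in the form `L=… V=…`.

2πR = 2π·49.5 = 311.017673
per-turn = √(311.017673² + 19.5²) = √(96731.9927 + 380.25) = √97112.2427 = 311.628373
L = 1.75 × 311.628373 = 545.349652
V = π·1.25² × L = 4.908739 × 545.349652 = 2676.978846

L=545.350 V=2676.979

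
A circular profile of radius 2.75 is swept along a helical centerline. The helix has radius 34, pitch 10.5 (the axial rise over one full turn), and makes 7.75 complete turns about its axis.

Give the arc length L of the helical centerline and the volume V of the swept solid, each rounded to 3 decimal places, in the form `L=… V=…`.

2πR = 2π·34 = 213.628300
per-turn = √(213.628300² + 10.5²) = √(45637.0508 + 110.25) = √45747.3008 = 213.886186
L = 7.75 × 213.886186 = 1657.617945
V = π·2.75² × L = 23.758294 × 1657.617945 = 39382.175209

L=1657.618 V=39382.175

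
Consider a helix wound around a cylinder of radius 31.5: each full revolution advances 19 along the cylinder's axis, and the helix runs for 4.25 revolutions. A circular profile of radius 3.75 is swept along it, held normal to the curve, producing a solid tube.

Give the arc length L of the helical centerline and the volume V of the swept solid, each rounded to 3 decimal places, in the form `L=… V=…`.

2πR = 2π·31.5 = 197.920337
per-turn = √(197.920337² + 19²) = √(39172.4599 + 361) = √39533.4599 = 198.830229
L = 4.25 × 198.830229 = 845.028472
V = π·3.75² × L = 44.178647 × 845.028472 = 37332.214318

L=845.028 V=37332.214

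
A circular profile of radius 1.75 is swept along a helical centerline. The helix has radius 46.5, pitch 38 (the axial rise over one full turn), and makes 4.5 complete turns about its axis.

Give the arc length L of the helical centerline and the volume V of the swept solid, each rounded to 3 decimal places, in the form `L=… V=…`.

2πR = 2π·46.5 = 292.168117
per-turn = √(292.168117² + 38²) = √(85362.2085 + 1444) = √86806.2085 = 294.628934
L = 4.5 × 294.628934 = 1325.830201
V = π·1.75² × L = 9.621128 × 1325.830201 = 12755.981408

L=1325.830 V=12755.981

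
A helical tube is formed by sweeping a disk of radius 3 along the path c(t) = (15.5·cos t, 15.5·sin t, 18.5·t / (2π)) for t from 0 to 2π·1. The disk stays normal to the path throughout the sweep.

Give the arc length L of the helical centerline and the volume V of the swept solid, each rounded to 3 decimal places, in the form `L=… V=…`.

L=99.131 V=2802.861

2πR = 2π·15.5 = 97.389372
per-turn = √(97.389372² + 18.5²) = √(9484.6898 + 342.25) = √9826.9398 = 99.130923
L = 1 × 99.130923 = 99.130923
V = π·3² × L = 28.274334 × 99.130923 = 2802.860806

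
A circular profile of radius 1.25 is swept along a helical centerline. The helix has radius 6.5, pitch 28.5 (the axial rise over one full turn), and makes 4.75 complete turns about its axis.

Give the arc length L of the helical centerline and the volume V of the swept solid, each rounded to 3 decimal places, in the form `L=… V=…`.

L=236.558 V=1161.203

2πR = 2π·6.5 = 40.840704
per-turn = √(40.840704² + 28.5²) = √(1667.9631 + 812.25) = √2480.2131 = 49.801738
L = 4.75 × 49.801738 = 236.558257
V = π·1.25² × L = 4.908739 × 236.558257 = 1161.202630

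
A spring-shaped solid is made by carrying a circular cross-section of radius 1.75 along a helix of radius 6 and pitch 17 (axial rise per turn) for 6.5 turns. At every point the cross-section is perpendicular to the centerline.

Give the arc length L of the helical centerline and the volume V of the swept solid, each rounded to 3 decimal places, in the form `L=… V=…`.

L=268.806 V=2586.221

2πR = 2π·6 = 37.699112
per-turn = √(37.699112² + 17²) = √(1421.2230 + 289) = √1710.2230 = 41.354843
L = 6.5 × 41.354843 = 268.806479
V = π·1.75² × L = 9.621128 × 268.806479 = 2586.221408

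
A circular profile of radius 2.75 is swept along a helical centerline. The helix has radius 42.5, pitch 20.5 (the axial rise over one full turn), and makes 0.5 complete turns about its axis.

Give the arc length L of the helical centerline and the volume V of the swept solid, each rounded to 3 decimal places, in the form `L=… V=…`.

L=133.911 V=3181.486

2πR = 2π·42.5 = 267.035376
per-turn = √(267.035376² + 20.5²) = √(71307.8918 + 420.25) = √71728.1418 = 267.821100
L = 0.5 × 267.821100 = 133.910550
V = π·2.75² × L = 23.758294 × 133.910550 = 3181.486280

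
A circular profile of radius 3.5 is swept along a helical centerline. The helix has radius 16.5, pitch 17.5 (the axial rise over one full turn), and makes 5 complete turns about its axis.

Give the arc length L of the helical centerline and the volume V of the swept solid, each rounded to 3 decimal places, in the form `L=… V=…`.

2πR = 2π·16.5 = 103.672558
per-turn = √(103.672558² + 17.5²) = √(10747.9992 + 306.25) = √11054.2492 = 105.139190
L = 5 × 105.139190 = 525.695948
V = π·3.5² × L = 38.484510 × 525.695948 = 20231.150974

L=525.696 V=20231.151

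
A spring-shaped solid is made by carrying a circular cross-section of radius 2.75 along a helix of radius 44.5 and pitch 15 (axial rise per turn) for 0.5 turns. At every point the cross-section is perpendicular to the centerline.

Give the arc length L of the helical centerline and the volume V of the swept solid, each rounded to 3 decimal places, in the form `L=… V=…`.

2πR = 2π·44.5 = 279.601746
per-turn = √(279.601746² + 15²) = √(78177.1365 + 225) = √78402.1365 = 280.003815
L = 0.5 × 280.003815 = 140.001908
V = π·2.75² × L = 23.758294 × 140.001908 = 3326.206542

L=140.002 V=3326.207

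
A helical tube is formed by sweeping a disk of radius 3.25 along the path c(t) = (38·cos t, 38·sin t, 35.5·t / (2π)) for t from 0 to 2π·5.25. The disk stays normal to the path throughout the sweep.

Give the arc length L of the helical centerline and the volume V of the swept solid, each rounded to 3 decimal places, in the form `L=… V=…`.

2πR = 2π·38 = 238.761042
per-turn = √(238.761042² + 35.5²) = √(57006.8350 + 1260.25) = √58267.0850 = 241.385760
L = 5.25 × 241.385760 = 1267.275239
V = π·3.25² × L = 33.183072 × 1267.275239 = 42052.086004

L=1267.275 V=42052.086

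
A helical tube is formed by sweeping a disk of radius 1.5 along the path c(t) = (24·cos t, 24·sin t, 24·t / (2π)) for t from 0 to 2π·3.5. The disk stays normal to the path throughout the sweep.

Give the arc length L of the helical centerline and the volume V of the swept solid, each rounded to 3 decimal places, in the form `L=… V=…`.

L=534.430 V=3777.665

2πR = 2π·24 = 150.796447
per-turn = √(150.796447² + 24²) = √(22739.5685 + 576) = √23315.5685 = 152.694363
L = 3.5 × 152.694363 = 534.430271
V = π·1.5² × L = 7.068583 × 534.430271 = 3777.664980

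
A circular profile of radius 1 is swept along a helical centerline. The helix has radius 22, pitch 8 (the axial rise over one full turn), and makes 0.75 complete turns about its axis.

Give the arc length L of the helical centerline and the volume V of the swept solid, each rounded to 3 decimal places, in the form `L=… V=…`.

2πR = 2π·22 = 138.230077
per-turn = √(138.230077² + 8²) = √(19107.5541 + 64) = √19171.5541 = 138.461381
L = 0.75 × 138.461381 = 103.846036
V = π·1² × L = 3.141593 × 103.846036 = 326.241944

L=103.846 V=326.242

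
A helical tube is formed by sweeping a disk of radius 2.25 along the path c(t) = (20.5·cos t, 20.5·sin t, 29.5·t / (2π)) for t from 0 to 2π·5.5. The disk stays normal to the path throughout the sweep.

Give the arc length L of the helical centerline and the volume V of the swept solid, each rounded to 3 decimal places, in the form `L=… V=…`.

L=726.772 V=11558.802

2πR = 2π·20.5 = 128.805299
per-turn = √(128.805299² + 29.5²) = √(16590.8050 + 870.25) = √17461.0550 = 132.140285
L = 5.5 × 132.140285 = 726.771569
V = π·2.25² × L = 15.904313 × 726.771569 = 11558.802376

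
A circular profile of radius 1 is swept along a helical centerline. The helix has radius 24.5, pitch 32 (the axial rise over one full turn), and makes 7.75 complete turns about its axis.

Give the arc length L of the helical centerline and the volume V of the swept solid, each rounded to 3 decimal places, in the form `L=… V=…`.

L=1218.524 V=3828.105

2πR = 2π·24.5 = 153.938040
per-turn = √(153.938040² + 32²) = √(23696.9202 + 1024) = √24720.9202 = 157.228878
L = 7.75 × 157.228878 = 1218.523807
V = π·1² × L = 3.141593 × 1218.523807 = 3828.105439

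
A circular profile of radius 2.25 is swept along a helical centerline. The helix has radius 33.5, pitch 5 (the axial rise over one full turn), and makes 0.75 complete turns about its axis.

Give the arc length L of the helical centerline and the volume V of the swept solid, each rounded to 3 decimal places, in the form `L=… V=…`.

2πR = 2π·33.5 = 210.486708
per-turn = √(210.486708² + 5²) = √(44304.6542 + 25) = √44329.6542 = 210.546086
L = 0.75 × 210.546086 = 157.909564
V = π·2.25² × L = 15.904313 × 157.909564 = 2511.443104

L=157.910 V=2511.443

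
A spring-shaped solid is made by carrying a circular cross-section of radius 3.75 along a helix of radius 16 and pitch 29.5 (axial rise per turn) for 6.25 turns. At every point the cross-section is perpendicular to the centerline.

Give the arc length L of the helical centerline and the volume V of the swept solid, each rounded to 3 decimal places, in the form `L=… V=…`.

L=654.812 V=28928.693

2πR = 2π·16 = 100.530965
per-turn = √(100.530965² + 29.5²) = √(10106.4749 + 870.25) = √10976.7249 = 104.769866
L = 6.25 × 104.769866 = 654.811665
V = π·3.75² × L = 44.178647 × 654.811665 = 28928.693199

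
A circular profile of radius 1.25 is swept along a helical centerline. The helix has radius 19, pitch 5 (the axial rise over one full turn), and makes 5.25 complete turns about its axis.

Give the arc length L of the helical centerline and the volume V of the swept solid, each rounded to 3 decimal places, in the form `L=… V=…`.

2πR = 2π·19 = 119.380521
per-turn = √(119.380521² + 5²) = √(14251.7088 + 25) = √14276.7088 = 119.485182
L = 5.25 × 119.485182 = 627.297206
V = π·1.25² × L = 4.908739 × 627.297206 = 3079.237961

L=627.297 V=3079.238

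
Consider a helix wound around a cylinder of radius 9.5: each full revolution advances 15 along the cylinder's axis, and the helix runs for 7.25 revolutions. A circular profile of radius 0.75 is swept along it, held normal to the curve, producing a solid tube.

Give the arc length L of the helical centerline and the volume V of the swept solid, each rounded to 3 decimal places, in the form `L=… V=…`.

L=446.210 V=788.517

2πR = 2π·9.5 = 59.690260
per-turn = √(59.690260² + 15²) = √(3562.9272 + 225) = √3787.9272 = 61.546139
L = 7.25 × 61.546139 = 446.209506
V = π·0.75² × L = 1.767146 × 446.209506 = 788.517284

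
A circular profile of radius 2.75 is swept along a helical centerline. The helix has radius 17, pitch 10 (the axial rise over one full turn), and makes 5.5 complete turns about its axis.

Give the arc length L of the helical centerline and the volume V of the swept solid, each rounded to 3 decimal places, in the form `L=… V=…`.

L=590.047 V=14018.505

2πR = 2π·17 = 106.814150
per-turn = √(106.814150² + 10²) = √(11409.2627 + 100) = √11509.2627 = 107.281232
L = 5.5 × 107.281232 = 590.046775
V = π·2.75² × L = 23.758294 × 590.046775 = 14018.505008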